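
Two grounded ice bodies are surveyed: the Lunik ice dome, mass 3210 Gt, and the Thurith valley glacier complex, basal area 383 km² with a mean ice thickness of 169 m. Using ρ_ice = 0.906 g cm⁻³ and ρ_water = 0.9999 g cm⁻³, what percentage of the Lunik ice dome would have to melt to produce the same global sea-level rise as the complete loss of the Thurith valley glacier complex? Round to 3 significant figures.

Equal sea-level rise means equal mass of meltwater, i.e. equal mass of ice lost.
Ice mass of Thurith: 5.864×10^13 kg; ice mass of Lunik: 3.210×10^15 kg.
Fraction required = 5.864×10^13 / 3.210×10^15 = 0.0183 → 1.83 %.

≈ 1.83 %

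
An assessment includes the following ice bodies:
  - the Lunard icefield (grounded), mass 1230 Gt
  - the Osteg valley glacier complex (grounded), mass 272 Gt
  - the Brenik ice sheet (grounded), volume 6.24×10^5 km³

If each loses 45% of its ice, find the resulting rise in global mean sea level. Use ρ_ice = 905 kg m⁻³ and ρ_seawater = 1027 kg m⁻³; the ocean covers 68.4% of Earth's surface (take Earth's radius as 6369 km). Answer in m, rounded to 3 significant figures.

≈ 0.712 m

Lunard: 0.45 × 1230 Gt = 5.535×10^14 kg; dividing by ρ_w = 1027 kg m⁻³ gives 5.389×10^11 m³ of water.
Osteg: 0.45 × 272 Gt = 1.224×10^14 kg; dividing by ρ_w = 1027 kg m⁻³ gives 1.192×10^11 m³ of water.
Brenik: 0.45 × 6.24×10^5 km³ × (905/1027) = 2.474×10^5 km³ of water.
Total added water ≈ 2.481×10^14 m³ over 3.49×10^14 m² → Δh = 0.712 m.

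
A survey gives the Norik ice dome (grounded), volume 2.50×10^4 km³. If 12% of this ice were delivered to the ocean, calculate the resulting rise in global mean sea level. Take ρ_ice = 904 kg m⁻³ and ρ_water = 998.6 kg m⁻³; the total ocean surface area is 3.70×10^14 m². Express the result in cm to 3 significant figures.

≈ 0.734 cm

Norik: 0.12 × 2.50×10^4 km³ × (904/998.6) = 2716 km³ of water.
Spread over 3.70×10^14 m² of ocean, Δh = 2.716×10^12 / 3.70×10^14 = 7.34×10^-3 m = 0.734 cm.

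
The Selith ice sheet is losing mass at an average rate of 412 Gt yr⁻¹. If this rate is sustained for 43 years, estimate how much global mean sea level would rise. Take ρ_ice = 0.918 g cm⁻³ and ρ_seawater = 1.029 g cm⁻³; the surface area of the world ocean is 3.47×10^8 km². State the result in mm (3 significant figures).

≈ 49.6 mm

Total mass lost = 412 Gt/yr × 43 yr = 1.772×10^4 Gt = 1.772×10^16 kg.
ρ_w = 1.029 g cm⁻³ = 1029 kg m⁻³, so water volume = 1.772×10^16 / 1029 = 1.722×10^13 m³.
Δh = 1.722×10^13 / 3.47×10^14 = 0.0496 m = 49.6 mm.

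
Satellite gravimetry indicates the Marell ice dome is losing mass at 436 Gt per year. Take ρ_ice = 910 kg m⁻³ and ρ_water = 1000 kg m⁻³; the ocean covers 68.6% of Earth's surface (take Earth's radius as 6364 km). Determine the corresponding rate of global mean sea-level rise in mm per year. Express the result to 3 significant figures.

≈ 1.25 mm/yr

ρ_w = 1000 kg m⁻³. Annual water volume added = 436 Gt / ρ_w = 4.360×10^14 kg / 1000 kg m⁻³ = 4.360×10^11 m³.
Δh per year = 4.360×10^11 / 3.49×10^14 = 1.25×10^-3 m = 1.25 mm.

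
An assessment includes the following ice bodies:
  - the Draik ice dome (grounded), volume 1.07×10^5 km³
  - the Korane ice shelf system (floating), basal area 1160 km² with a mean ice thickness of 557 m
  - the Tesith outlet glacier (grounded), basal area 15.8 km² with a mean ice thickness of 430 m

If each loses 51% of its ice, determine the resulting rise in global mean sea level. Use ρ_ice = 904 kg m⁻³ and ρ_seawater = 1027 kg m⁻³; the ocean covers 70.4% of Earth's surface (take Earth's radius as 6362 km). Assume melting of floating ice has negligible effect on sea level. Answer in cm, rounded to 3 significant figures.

Draik: 0.51 × 1.07×10^5 km³ × (904/1027) = 4.803×10^4 km³ of water.
The Korane ice shelf system is floating and already displaces its own weight of water, so its melt adds essentially nothing to sea level.
Tesith: ice volume = 15.8 km² × 430 m = 6.794 km³; 0.51 × 6.794 × (904/1027) = 3.050 km³ of water.
Total added water ≈ 4.804×10^13 m³ over 3.58×10^14 m² → Δh = 0.134 m = 13.4 cm.

≈ 13.4 cm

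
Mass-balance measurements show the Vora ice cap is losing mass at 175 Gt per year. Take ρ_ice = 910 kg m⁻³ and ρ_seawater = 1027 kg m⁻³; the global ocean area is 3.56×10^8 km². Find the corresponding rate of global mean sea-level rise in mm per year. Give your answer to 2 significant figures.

≈ 0.48 mm/yr

ρ_w = 1027 kg m⁻³. Annual water volume added = 175 Gt / ρ_w = 1.750×10^14 kg / 1027 kg m⁻³ = 1.704×10^11 m³.
Δh per year = 1.704×10^11 / 3.56×10^14 = 4.79×10^-4 m = 0.48 mm.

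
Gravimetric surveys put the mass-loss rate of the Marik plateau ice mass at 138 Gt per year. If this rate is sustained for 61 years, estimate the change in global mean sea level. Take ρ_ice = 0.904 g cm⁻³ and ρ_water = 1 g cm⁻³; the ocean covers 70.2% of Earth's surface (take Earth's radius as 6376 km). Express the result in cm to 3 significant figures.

Total mass lost = 138 Gt/yr × 61 yr = 8418 Gt = 8.418×10^15 kg.
ρ_w = 1 g cm⁻³ = 1000 kg m⁻³, so water volume = 8.418×10^15 / 1000 = 8.418×10^12 m³.
Δh = 8.418×10^12 / 3.59×10^14 = 0.0235 m = 2.35 cm.

≈ 2.35 cm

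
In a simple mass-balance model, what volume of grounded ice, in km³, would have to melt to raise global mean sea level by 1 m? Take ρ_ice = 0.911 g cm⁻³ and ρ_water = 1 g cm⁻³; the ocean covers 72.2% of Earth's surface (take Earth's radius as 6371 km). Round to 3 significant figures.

≈ 4.04×10^5 km³

Required water volume = Δh × A = 1 m × 3.68×10^14 m² = 3.683×10^14 m³ = 3.683×10^5 km³.
Ice volume = water volume × ρ_w/ρ_ice = 3.683×10^5 × 1000/911 = 4.04×10^5 km³.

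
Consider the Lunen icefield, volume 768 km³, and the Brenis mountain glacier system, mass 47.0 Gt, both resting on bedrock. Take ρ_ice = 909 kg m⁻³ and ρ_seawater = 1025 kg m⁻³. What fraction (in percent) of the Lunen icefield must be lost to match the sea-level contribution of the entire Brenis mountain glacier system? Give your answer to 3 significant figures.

Equal sea-level rise means equal mass of meltwater, i.e. equal mass of ice lost.
Ice mass of Brenis: 4.700×10^13 kg; ice mass of Lunen: 6.981×10^14 kg.
Fraction required = 4.700×10^13 / 6.981×10^14 = 0.0673 → 6.73 %.

≈ 6.73 %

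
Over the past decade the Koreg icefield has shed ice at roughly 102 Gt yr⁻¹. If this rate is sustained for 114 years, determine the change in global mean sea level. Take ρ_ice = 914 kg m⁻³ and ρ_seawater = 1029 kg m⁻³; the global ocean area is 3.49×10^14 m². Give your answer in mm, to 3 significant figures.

Total mass lost = 102 Gt/yr × 114 yr = 1.163×10^4 Gt = 1.163×10^16 kg.
ρ_w = 1029 kg m⁻³, so water volume = 1.163×10^16 / 1029 = 1.130×10^13 m³.
Δh = 1.130×10^13 / 3.49×10^14 = 0.0324 m = 32.4 mm.

≈ 32.4 mm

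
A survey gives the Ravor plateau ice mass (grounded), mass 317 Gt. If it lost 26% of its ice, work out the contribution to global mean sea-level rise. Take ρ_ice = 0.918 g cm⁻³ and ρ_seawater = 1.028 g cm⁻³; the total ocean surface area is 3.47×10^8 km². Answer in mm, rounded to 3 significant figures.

Ravor: 0.26 × 317 Gt = 8.242×10^13 kg; dividing by ρ_w = 1.028 g cm⁻³ = 1028 kg m⁻³ gives 8.018×10^10 m³ of water.
Spread over 3.47×10^14 m² of ocean, Δh = 8.018×10^10 / 3.47×10^14 = 2.31×10^-4 m = 0.231 mm.

≈ 0.231 mm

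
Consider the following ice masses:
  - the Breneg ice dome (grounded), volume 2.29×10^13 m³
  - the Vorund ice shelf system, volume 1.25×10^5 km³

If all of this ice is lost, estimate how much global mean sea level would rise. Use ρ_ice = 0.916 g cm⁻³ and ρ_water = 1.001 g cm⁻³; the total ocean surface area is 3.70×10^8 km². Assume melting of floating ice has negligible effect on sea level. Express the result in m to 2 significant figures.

≈ 0.057 m

Breneg: 2.29×10^13 m³ × (916/1001) = 2.096×10^13 m³ of water.
The Vorund ice shelf system is floating and already displaces its own weight of water, so its melt adds essentially nothing to sea level.
Total added water ≈ 2.096×10^13 m³ over 3.70×10^14 m² → Δh = 0.0566 m.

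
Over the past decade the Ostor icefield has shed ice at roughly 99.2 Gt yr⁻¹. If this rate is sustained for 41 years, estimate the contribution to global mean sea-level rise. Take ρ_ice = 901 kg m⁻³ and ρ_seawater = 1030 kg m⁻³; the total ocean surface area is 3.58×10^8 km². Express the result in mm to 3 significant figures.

Total mass lost = 99.2 Gt/yr × 41 yr = 4067 Gt = 4.067×10^15 kg.
ρ_w = 1030 kg m⁻³, so water volume = 4.067×10^15 / 1030 = 3.949×10^12 m³.
Δh = 3.949×10^12 / 3.58×10^14 = 0.0110 m = 11.0 mm.

≈ 11.0 mm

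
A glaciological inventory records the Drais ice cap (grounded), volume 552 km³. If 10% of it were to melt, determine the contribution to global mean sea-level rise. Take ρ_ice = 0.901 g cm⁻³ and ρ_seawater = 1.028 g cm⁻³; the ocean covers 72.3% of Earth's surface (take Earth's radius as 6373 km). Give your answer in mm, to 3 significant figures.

≈ 0.131 mm

Drais: 0.1 × 552 km³ × (901/1028) = 48.38 km³ of water.
Spread over 3.69×10^14 m² of ocean, Δh = 4.838×10^10 / 3.69×10^14 = 1.31×10^-4 m = 0.131 mm.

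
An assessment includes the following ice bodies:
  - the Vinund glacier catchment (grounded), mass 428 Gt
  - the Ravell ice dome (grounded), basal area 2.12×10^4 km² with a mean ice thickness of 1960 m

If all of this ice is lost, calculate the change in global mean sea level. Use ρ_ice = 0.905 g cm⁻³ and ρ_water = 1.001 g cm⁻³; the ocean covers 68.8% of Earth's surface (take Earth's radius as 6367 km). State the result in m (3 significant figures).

Vinund: 428 Gt = 4.280×10^14 kg; dividing by ρ_w = 1.001 g cm⁻³ = 1001 kg m⁻³ gives 4.276×10^11 m³ of water.
Ravell: ice volume = 2.12×10^4 km² × 1960 m = 4.155×10^4 km³; 4.155×10^4 × (905/1001) = 3.757×10^4 km³ of water.
Total added water ≈ 3.799×10^13 m³ over 3.50×10^14 m² → Δh = 0.108 m.

≈ 0.108 m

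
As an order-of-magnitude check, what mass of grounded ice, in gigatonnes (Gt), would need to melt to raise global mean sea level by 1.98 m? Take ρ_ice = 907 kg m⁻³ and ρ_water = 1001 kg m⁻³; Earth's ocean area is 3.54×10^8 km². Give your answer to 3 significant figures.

≈ 7.02×10^5 Gt

Required water volume = Δh × A = 1.98 m × 3.54×10^14 m² = 7.009×10^14 m³.
ρ_w = 1001 kg m⁻³, so the mass of water = 7.009×10^14 m³ × 1001 kg m⁻³ = 7.016×10^17 kg = 7.02×10^5 Gt (and the same mass of ice, by conservation).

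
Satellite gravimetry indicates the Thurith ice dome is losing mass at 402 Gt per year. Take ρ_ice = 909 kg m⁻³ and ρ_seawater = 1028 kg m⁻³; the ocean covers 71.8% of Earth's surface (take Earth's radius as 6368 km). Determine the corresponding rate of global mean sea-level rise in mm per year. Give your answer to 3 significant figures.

≈ 1.07 mm/yr

ρ_w = 1028 kg m⁻³. Annual water volume added = 402 Gt / ρ_w = 4.020×10^14 kg / 1028 kg m⁻³ = 3.911×10^11 m³.
Δh per year = 3.911×10^11 / 3.66×10^14 = 1.07×10^-3 m = 1.07 mm.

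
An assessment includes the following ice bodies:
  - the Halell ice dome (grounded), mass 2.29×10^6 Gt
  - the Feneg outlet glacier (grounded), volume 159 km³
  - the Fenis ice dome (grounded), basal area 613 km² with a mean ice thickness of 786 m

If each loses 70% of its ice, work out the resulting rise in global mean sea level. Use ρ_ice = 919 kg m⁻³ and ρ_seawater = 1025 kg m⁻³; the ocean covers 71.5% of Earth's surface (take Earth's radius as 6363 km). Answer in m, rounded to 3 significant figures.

Halell: 0.7 × 2.29×10^6 Gt = 1.603×10^18 kg; dividing by ρ_w = 1025 kg m⁻³ gives 1.564×10^15 m³ of water.
Feneg: 0.7 × 159 km³ × (919/1025) = 99.79 km³ of water.
Fenis: ice volume = 613 km² × 786 m = 481.8 km³; 0.7 × 481.8 × (919/1025) = 302.4 km³ of water.
Total added water ≈ 1.564×10^15 m³ over 3.64×10^14 m² → Δh = 4.30 m.

≈ 4.30 m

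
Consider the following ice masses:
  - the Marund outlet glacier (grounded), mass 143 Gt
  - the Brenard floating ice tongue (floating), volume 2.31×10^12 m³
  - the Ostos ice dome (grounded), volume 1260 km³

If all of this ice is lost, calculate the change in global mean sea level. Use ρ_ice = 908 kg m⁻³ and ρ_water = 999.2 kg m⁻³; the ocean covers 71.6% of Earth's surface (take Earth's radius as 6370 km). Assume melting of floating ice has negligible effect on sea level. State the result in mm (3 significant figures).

Marund: 143 Gt = 1.430×10^14 kg; dividing by ρ_w = 999.2 kg m⁻³ gives 1.431×10^11 m³ of water.
The Brenard floating ice tongue is floating and already displaces its own weight of water, so its melt adds essentially nothing to sea level.
Ostos: 1260 km³ × (908/999.2) = 1145 km³ of water.
Total added water ≈ 1.288×10^12 m³ over 3.65×10^14 m² → Δh = 3.53×10^-3 m = 3.53 mm.

≈ 3.53 mm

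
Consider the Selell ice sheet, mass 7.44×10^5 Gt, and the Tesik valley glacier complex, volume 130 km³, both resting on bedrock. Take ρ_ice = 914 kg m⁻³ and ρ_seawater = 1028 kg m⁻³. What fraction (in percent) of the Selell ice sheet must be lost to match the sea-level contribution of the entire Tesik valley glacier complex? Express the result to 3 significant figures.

Equal sea-level rise means equal mass of meltwater, i.e. equal mass of ice lost.
Ice mass of Tesik: 1.188×10^14 kg; ice mass of Selell: 7.440×10^17 kg.
Fraction required = 1.188×10^14 / 7.440×10^17 = 1.60×10^-4 → 0.0160 %.

≈ 0.0160 %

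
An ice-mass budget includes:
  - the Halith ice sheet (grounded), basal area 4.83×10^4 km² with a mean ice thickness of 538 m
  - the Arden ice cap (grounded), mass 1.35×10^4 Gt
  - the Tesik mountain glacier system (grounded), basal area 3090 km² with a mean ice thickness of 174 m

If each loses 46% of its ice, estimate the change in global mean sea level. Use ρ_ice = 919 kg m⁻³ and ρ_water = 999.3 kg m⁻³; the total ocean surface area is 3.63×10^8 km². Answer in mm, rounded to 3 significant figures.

≈ 48.0 mm

Halith: ice volume = 4.83×10^4 km² × 538 m = 2.599×10^4 km³; 0.46 × 2.599×10^4 × (919/999.3) = 1.099×10^4 km³ of water.
Arden: 0.46 × 1.35×10^4 Gt = 6.210×10^15 kg; dividing by ρ_w = 999.3 kg m⁻³ gives 6.214×10^12 m³ of water.
Tesik: ice volume = 3090 km² × 174 m = 537.7 km³; 0.46 × 537.7 × (919/999.3) = 227.4 km³ of water.
Total added water ≈ 1.743×10^13 m³ over 3.63×10^14 m² → Δh = 0.0480 m = 48.0 mm.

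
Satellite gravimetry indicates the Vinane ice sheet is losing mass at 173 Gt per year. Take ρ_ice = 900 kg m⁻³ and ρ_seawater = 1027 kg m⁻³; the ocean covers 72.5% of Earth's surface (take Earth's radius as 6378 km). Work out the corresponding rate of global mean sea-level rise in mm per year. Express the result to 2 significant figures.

≈ 0.45 mm/yr

ρ_w = 1027 kg m⁻³. Annual water volume added = 173 Gt / ρ_w = 1.730×10^14 kg / 1027 kg m⁻³ = 1.685×10^11 m³.
Δh per year = 1.685×10^11 / 3.71×10^14 = 4.55×10^-4 m = 0.45 mm.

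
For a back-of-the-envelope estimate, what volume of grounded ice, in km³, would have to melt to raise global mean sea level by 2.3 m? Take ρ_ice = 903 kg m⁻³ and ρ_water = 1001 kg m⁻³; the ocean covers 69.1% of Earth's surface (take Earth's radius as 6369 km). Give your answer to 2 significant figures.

≈ 9.0×10^5 km³

Required water volume = Δh × A = 2.3 m × 3.52×10^14 m² = 8.101×10^14 m³ = 8.101×10^5 km³.
Ice volume = water volume × ρ_w/ρ_ice = 8.101×10^5 × 1001/903 = 9.0×10^5 km³.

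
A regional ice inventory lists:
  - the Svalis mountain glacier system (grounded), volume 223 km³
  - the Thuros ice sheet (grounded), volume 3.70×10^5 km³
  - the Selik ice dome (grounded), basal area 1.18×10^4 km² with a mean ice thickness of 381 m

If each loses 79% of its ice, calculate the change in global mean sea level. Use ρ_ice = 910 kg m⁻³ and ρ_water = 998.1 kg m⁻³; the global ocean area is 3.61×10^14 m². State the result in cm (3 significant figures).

≈ 74.8 cm

Svalis: 0.79 × 223 km³ × (910/998.1) = 160.6 km³ of water.
Thuros: 0.79 × 3.70×10^5 km³ × (910/998.1) = 2.665×10^5 km³ of water.
Selik: ice volume = 1.18×10^4 km² × 381 m = 4496 km³; 0.79 × 4496 × (910/998.1) = 3238 km³ of water.
Total added water ≈ 2.699×10^14 m³ over 3.61×10^14 m² → Δh = 0.748 m = 74.8 cm.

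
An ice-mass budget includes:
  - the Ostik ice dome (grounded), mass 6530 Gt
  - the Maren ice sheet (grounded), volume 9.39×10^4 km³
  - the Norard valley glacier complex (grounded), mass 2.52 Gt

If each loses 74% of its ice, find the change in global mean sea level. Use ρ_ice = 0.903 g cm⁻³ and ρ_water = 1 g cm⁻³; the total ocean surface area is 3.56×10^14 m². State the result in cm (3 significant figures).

Ostik: 0.74 × 6530 Gt = 4.832×10^15 kg; dividing by ρ_w = 1 g cm⁻³ = 1000 kg m⁻³ gives 4.832×10^12 m³ of water.
Maren: 0.74 × 9.39×10^4 km³ × (903/1000) = 6.275×10^4 km³ of water.
Norard: 0.74 × 2.52 Gt = 1.865×10^12 kg; dividing by ρ_w = 1000 kg m⁻³ gives 1.865×10^9 m³ of water.
Total added water ≈ 6.758×10^13 m³ over 3.56×10^14 m² → Δh = 0.190 m = 19.0 cm.

≈ 19.0 cm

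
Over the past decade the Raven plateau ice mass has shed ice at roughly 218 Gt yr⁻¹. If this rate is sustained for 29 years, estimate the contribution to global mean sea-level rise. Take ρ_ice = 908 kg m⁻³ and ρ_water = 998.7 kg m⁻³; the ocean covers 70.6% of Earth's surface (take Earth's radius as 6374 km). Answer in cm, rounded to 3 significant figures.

Total mass lost = 218 Gt/yr × 29 yr = 6322 Gt = 6.322×10^15 kg.
ρ_w = 998.7 kg m⁻³, so water volume = 6.322×10^15 / 998.7 = 6.330×10^12 m³.
Δh = 6.330×10^12 / 3.60×10^14 = 0.0176 m = 1.76 cm.

≈ 1.76 cm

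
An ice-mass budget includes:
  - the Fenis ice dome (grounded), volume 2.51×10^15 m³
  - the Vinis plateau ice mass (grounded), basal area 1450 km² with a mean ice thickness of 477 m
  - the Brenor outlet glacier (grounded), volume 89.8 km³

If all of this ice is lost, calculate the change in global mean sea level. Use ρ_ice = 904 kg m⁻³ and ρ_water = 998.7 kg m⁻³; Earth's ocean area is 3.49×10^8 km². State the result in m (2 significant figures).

≈ 6.5 m

Fenis: 2.51×10^15 m³ × (904/998.7) = 2.272×10^15 m³ of water.
Vinis: ice volume = 1450 km² × 477 m = 691.6 km³; 691.6 × (904/998.7) = 626.1 km³ of water.
Brenor: 89.8 km³ × (904/998.7) = 81.28 km³ of water.
Total added water ≈ 2.273×10^15 m³ over 3.49×10^14 m² → Δh = 6.51 m.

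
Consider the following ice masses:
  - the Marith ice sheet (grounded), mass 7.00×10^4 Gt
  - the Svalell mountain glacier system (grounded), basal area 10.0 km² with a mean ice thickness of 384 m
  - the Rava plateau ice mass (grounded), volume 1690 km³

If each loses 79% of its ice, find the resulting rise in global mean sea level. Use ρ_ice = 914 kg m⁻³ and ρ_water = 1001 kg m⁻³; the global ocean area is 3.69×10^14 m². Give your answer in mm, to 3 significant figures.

≈ 153 mm

Marith: 0.79 × 7.00×10^4 Gt = 5.530×10^16 kg; dividing by ρ_w = 1001 kg m⁻³ gives 5.524×10^13 m³ of water.
Svalell: ice volume = 10.0 km² × 384 m = 3.840 km³; 0.79 × 3.840 × (914/1001) = 2.770 km³ of water.
Rava: 0.79 × 1690 km³ × (914/1001) = 1219 km³ of water.
Total added water ≈ 5.647×10^13 m³ over 3.69×10^14 m² → Δh = 0.153 m = 153 mm.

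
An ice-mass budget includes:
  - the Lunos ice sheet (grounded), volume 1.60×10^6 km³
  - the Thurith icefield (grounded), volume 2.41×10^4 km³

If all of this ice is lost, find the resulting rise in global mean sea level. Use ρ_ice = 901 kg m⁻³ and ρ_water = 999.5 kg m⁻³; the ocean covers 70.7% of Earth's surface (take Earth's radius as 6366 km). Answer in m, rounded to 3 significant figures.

Lunos: 1.60×10^6 km³ × (901/999.5) = 1.442×10^6 km³ of water.
Thurith: 2.41×10^4 km³ × (901/999.5) = 2.172×10^4 km³ of water.
Total added water ≈ 1.464×10^15 m³ over 3.60×10^14 m² → Δh = 4.07 m.

≈ 4.07 m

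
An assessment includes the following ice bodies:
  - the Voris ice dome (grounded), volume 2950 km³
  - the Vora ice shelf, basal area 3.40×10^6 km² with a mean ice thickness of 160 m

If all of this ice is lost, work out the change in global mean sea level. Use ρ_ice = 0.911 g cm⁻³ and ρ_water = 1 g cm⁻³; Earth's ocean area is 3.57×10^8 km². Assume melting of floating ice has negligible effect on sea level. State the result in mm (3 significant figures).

≈ 7.53 mm

Voris: 2950 km³ × (911/1000) = 2687 km³ of water.
The Vora ice shelf is floating and already displaces its own weight of water, so its melt adds essentially nothing to sea level.
Total added water ≈ 2.687×10^12 m³ over 3.57×10^14 m² → Δh = 7.53×10^-3 m = 7.53 mm.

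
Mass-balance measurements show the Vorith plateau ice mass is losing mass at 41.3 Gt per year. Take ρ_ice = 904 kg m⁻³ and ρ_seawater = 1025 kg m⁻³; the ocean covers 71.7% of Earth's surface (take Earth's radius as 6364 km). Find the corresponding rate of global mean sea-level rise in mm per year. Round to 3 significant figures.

≈ 0.110 mm/yr

ρ_w = 1025 kg m⁻³. Annual water volume added = 41.3 Gt / ρ_w = 4.130×10^13 kg / 1025 kg m⁻³ = 4.029×10^10 m³.
Δh per year = 4.029×10^10 / 3.65×10^14 = 1.10×10^-4 m = 0.110 mm.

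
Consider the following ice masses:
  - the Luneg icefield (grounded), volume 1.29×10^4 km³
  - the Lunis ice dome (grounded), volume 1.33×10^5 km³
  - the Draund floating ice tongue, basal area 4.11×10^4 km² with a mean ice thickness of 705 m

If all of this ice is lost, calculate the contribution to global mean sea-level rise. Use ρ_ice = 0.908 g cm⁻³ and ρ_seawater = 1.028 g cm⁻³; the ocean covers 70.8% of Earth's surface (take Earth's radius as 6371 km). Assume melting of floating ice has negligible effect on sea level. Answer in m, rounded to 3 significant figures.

≈ 0.357 m

Luneg: 1.29×10^4 km³ × (908/1028) = 1.139×10^4 km³ of water.
Lunis: 1.33×10^5 km³ × (908/1028) = 1.175×10^5 km³ of water.
The Draund floating ice tongue is floating and already displaces its own weight of water, so its melt adds essentially nothing to sea level.
Total added water ≈ 1.289×10^14 m³ over 3.61×10^14 m² → Δh = 0.357 m.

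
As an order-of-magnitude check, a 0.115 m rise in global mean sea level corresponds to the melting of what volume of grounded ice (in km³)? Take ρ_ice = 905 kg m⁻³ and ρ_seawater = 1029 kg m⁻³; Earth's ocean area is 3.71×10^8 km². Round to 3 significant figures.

≈ 4.85×10^4 km³

Required water volume = Δh × A = 0.115 m × 3.71×10^14 m² = 4.266×10^13 m³ = 4.266×10^4 km³.
Ice volume = water volume × ρ_w/ρ_ice = 4.266×10^4 × 1029/905 = 4.85×10^4 km³.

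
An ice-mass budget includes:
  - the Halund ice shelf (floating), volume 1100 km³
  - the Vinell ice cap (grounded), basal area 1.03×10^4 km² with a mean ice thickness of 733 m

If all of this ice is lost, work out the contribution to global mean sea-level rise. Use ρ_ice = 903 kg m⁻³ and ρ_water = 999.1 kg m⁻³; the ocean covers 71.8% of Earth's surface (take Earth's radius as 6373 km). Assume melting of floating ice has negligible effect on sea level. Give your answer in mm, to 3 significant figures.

The Halund ice shelf is floating and already displaces its own weight of water, so its melt adds essentially nothing to sea level.
Vinell: ice volume = 1.03×10^4 km² × 733 m = 7550 km³; 7550 × (903/999.1) = 6824 km³ of water.
Total added water ≈ 6.824×10^12 m³ over 3.66×10^14 m² → Δh = 0.0186 m = 18.6 mm.

≈ 18.6 mm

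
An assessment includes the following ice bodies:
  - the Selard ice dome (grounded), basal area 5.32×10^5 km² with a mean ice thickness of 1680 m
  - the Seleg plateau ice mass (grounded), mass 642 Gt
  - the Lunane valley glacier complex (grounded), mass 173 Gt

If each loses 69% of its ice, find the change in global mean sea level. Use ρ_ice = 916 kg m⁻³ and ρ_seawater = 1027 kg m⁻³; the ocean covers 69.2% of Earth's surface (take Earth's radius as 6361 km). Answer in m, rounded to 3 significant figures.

Selard: ice volume = 5.32×10^5 km² × 1680 m = 8.938×10^5 km³; 0.69 × 8.938×10^5 × (916/1027) = 5.500×10^5 km³ of water.
Seleg: 0.69 × 642 Gt = 4.430×10^14 kg; dividing by ρ_w = 1027 kg m⁻³ gives 4.313×10^11 m³ of water.
Lunane: 0.69 × 173 Gt = 1.194×10^14 kg; dividing by ρ_w = 1027 kg m⁻³ gives 1.162×10^11 m³ of water.
Total added water ≈ 5.506×10^14 m³ over 3.52×10^14 m² → Δh = 1.56 m.

≈ 1.56 m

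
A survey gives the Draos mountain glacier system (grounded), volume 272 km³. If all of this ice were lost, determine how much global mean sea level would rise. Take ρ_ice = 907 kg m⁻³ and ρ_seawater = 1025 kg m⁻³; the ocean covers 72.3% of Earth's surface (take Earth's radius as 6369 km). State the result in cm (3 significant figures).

≈ 0.0653 cm

Draos: 272 km³ × (907/1025) = 240.7 km³ of water.
Spread over 3.69×10^14 m² of ocean, Δh = 2.407×10^11 / 3.69×10^14 = 6.53×10^-4 m = 0.0653 cm.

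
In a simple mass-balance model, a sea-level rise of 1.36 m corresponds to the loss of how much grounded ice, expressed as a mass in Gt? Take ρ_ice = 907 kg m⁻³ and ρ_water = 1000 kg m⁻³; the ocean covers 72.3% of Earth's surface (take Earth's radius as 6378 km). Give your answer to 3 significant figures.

Required water volume = Δh × A = 1.36 m × 3.70×10^14 m² = 5.026×10^14 m³.
ρ_w = 1000 kg m⁻³, so the mass of water = 5.026×10^14 m³ × 1000 kg m⁻³ = 5.026×10^17 kg = 5.03×10^5 Gt (and the same mass of ice, by conservation).

≈ 5.03×10^5 Gt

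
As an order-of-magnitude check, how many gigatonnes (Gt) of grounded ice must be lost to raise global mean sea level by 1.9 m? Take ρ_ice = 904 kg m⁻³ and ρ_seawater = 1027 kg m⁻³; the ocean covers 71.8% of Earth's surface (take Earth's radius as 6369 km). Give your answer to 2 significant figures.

≈ 7.1×10^5 Gt

Required water volume = Δh × A = 1.9 m × 3.66×10^14 m² = 6.954×10^14 m³.
ρ_w = 1027 kg m⁻³, so the mass of water = 6.954×10^14 m³ × 1027 kg m⁻³ = 7.142×10^17 kg = 7.1×10^5 Gt (and the same mass of ice, by conservation).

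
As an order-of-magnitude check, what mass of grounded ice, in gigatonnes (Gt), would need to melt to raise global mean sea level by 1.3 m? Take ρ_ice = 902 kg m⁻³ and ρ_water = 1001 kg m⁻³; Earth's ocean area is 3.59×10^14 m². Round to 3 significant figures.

Required water volume = Δh × A = 1.3 m × 3.59×10^14 m² = 4.667×10^14 m³.
ρ_w = 1001 kg m⁻³, so the mass of water = 4.667×10^14 m³ × 1001 kg m⁻³ = 4.672×10^17 kg = 4.67×10^5 Gt (and the same mass of ice, by conservation).

≈ 4.67×10^5 Gt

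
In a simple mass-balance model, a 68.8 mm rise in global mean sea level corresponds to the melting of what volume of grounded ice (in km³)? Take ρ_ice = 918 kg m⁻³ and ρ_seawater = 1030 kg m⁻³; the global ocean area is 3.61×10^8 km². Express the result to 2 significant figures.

≈ 2.8×10^4 km³

Required water volume = Δh × A = 0.0688 m × 3.61×10^14 m² = 2.484×10^13 m³ = 2.484×10^4 km³.
Ice volume = water volume × ρ_w/ρ_ice = 2.484×10^4 × 1030/918 = 2.8×10^4 km³.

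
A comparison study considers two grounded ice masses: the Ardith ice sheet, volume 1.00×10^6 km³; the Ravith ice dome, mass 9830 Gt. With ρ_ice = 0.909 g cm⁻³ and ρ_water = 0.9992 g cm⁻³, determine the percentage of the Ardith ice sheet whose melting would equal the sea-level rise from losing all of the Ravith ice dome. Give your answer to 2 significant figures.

≈ 1.1 %

Equal sea-level rise means equal mass of meltwater, i.e. equal mass of ice lost.
Ice mass of Ravith: 9.830×10^15 kg; ice mass of Ardith: 9.090×10^17 kg.
Fraction required = 9.830×10^15 / 9.090×10^17 = 0.0108 → 1.1 %.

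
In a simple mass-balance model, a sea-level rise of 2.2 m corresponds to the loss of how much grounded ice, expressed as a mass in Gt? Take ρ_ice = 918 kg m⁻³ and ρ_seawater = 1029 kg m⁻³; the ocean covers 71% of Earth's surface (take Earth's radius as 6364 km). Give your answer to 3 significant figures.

Required water volume = Δh × A = 2.2 m × 3.61×10^14 m² = 7.950×10^14 m³.
ρ_w = 1029 kg m⁻³, so the mass of water = 7.950×10^14 m³ × 1029 kg m⁻³ = 8.180×10^17 kg = 8.18×10^5 Gt (and the same mass of ice, by conservation).

≈ 8.18×10^5 Gt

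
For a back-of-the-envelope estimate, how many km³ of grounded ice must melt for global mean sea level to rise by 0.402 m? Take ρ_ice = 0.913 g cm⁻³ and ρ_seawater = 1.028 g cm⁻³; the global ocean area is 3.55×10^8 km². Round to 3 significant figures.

≈ 1.61×10^5 km³

Required water volume = Δh × A = 0.402 m × 3.55×10^14 m² = 1.427×10^14 m³ = 1.427×10^5 km³.
Ice volume = water volume × ρ_w/ρ_ice = 1.427×10^5 × 1028/913 = 1.61×10^5 km³.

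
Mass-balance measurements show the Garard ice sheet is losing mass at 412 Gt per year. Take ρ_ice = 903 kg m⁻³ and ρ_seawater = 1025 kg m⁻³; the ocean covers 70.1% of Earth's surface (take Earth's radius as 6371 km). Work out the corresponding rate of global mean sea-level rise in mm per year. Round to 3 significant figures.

≈ 1.12 mm/yr

ρ_w = 1025 kg m⁻³. Annual water volume added = 412 Gt / ρ_w = 4.120×10^14 kg / 1025 kg m⁻³ = 4.020×10^11 m³.
Δh per year = 4.020×10^11 / 3.58×10^14 = 1.12×10^-3 m = 1.12 mm.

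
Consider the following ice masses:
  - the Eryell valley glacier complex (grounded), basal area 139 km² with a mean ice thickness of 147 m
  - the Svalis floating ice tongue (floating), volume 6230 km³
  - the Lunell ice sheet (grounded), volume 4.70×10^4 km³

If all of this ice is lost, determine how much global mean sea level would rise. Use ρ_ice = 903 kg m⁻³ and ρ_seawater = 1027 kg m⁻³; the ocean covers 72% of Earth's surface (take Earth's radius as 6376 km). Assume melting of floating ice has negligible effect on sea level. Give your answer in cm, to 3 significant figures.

Eryell: ice volume = 139 km² × 147 m = 20.43 km³; 20.43 × (903/1027) = 17.97 km³ of water.
The Svalis floating ice tongue is floating and already displaces its own weight of water, so its melt adds essentially nothing to sea level.
Lunell: 4.70×10^4 km³ × (903/1027) = 4.133×10^4 km³ of water.
Total added water ≈ 4.134×10^13 m³ over 3.68×10^14 m² → Δh = 0.112 m = 11.2 cm.

≈ 11.2 cm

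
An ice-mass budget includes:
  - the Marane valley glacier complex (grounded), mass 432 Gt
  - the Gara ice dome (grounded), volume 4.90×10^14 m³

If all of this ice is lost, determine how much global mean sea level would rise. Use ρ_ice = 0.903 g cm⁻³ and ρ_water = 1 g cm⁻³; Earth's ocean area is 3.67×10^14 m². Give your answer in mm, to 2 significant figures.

Marane: 432 Gt = 4.320×10^14 kg; dividing by ρ_w = 1 g cm⁻³ = 1000 kg m⁻³ gives 4.320×10^11 m³ of water.
Gara: 4.90×10^14 m³ × (903/1000) = 4.425×10^14 m³ of water.
Total added water ≈ 4.429×10^14 m³ over 3.67×10^14 m² → Δh = 1.21 m = 1200 mm.

≈ 1200 mm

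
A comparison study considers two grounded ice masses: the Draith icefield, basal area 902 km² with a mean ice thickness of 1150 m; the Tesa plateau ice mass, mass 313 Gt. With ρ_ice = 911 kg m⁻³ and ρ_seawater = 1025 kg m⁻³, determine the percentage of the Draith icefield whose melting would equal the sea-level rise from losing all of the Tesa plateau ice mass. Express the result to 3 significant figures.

≈ 33.1 %

Equal sea-level rise means equal mass of meltwater, i.e. equal mass of ice lost.
Ice mass of Tesa: 3.130×10^14 kg; ice mass of Draith: 9.450×10^14 kg.
Fraction required = 3.130×10^14 / 9.450×10^14 = 0.331 → 33.1 %.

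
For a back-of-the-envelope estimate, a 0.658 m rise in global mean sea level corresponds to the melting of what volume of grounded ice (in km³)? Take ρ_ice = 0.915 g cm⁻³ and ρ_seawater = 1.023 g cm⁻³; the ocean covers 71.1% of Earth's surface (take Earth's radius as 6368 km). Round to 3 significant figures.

≈ 2.67×10^5 km³

Required water volume = Δh × A = 0.658 m × 3.62×10^14 m² = 2.384×10^14 m³ = 2.384×10^5 km³.
Ice volume = water volume × ρ_w/ρ_ice = 2.384×10^5 × 1023/915 = 2.67×10^5 km³.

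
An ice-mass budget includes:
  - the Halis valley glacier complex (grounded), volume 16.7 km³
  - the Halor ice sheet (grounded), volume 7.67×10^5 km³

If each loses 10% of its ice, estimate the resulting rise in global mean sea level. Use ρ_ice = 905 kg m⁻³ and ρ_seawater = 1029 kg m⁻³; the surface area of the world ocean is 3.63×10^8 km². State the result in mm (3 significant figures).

≈ 186 mm

Halis: 0.1 × 16.7 km³ × (905/1029) = 1.469 km³ of water.
Halor: 0.1 × 7.67×10^5 km³ × (905/1029) = 6.746×10^4 km³ of water.
Total added water ≈ 6.746×10^13 m³ over 3.63×10^14 m² → Δh = 0.186 m = 186 mm.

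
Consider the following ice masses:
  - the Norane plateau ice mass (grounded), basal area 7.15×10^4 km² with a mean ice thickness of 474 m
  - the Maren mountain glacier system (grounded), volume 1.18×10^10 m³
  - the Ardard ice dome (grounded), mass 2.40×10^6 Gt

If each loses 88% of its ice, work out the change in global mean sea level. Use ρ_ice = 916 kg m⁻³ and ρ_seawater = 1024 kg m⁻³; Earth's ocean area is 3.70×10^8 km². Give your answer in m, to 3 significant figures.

≈ 5.65 m

Norane: ice volume = 7.15×10^4 km² × 474 m = 3.389×10^4 km³; 0.88 × 3.389×10^4 × (916/1024) = 2.668×10^4 km³ of water.
Maren: 0.88 × 1.18×10^10 m³ × (916/1024) = 9.289×10^9 m³ of water.
Ardard: 0.88 × 2.40×10^6 Gt = 2.112×10^18 kg; dividing by ρ_w = 1024 kg m⁻³ gives 2.062×10^15 m³ of water.
Total added water ≈ 2.089×10^15 m³ over 3.70×10^14 m² → Δh = 5.65 m.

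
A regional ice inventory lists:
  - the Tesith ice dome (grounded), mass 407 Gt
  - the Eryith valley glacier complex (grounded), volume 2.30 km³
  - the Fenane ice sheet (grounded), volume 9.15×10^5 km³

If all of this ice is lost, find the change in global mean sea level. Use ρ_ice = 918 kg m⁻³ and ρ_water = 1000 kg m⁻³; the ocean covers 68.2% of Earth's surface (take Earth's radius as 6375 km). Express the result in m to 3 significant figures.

Tesith: 407 Gt = 4.070×10^14 kg; dividing by ρ_w = 1000 kg m⁻³ gives 4.070×10^11 m³ of water.
Eryith: 2.30 km³ × (918/1000) = 2.111 km³ of water.
Fenane: 9.15×10^5 km³ × (918/1000) = 8.400×10^5 km³ of water.
Total added water ≈ 8.404×10^14 m³ over 3.48×10^14 m² → Δh = 2.41 m.

≈ 2.41 m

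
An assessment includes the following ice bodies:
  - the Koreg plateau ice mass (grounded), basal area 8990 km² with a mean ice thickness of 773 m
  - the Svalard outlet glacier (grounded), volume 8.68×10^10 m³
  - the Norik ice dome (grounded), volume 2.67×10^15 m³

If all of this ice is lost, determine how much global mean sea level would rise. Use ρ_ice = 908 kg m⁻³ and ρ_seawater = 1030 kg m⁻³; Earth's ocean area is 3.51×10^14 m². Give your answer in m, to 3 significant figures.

Koreg: ice volume = 8990 km² × 773 m = 6949 km³; 6949 × (908/1030) = 6126 km³ of water.
Svalard: 8.68×10^10 m³ × (908/1030) = 7.652×10^10 m³ of water.
Norik: 2.67×10^15 m³ × (908/1030) = 2.354×10^15 m³ of water.
Total added water ≈ 2.360×10^15 m³ over 3.51×10^14 m² → Δh = 6.72 m.

≈ 6.72 m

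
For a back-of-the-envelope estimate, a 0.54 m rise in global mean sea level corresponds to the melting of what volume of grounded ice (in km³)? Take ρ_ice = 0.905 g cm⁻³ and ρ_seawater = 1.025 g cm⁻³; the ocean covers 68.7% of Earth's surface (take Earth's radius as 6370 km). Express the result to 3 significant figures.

≈ 2.14×10^5 km³

Required water volume = Δh × A = 0.54 m × 3.50×10^14 m² = 1.892×10^14 m³ = 1.892×10^5 km³.
Ice volume = water volume × ρ_w/ρ_ice = 1.892×10^5 × 1025/905 = 2.14×10^5 km³.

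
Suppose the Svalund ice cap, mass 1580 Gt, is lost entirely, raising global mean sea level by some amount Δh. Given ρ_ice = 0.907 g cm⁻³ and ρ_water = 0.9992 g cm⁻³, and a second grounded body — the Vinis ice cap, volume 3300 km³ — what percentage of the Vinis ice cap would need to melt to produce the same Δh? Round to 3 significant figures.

≈ 52.8 %

Equal sea-level rise means equal mass of meltwater, i.e. equal mass of ice lost.
Ice mass of Svalund: 1.580×10^15 kg; ice mass of Vinis: 2.993×10^15 kg.
Fraction required = 1.580×10^15 / 2.993×10^15 = 0.528 → 52.8 %.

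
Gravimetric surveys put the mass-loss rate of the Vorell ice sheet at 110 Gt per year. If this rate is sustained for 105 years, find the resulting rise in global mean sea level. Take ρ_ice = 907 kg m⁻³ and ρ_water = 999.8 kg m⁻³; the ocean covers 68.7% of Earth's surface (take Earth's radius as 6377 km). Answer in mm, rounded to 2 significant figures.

≈ 33 mm

Total mass lost = 110 Gt/yr × 105 yr = 1.155×10^4 Gt = 1.155×10^16 kg.
ρ_w = 999.8 kg m⁻³, so water volume = 1.155×10^16 / 999.8 = 1.155×10^13 m³.
Δh = 1.155×10^13 / 3.51×10^14 = 0.0329 m = 33 mm.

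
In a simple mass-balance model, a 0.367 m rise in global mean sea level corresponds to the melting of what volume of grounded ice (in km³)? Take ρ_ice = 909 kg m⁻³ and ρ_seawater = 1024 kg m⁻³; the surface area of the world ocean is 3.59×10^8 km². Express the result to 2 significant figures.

Required water volume = Δh × A = 0.367 m × 3.59×10^14 m² = 1.318×10^14 m³ = 1.318×10^5 km³.
Ice volume = water volume × ρ_w/ρ_ice = 1.318×10^5 × 1024/909 = 1.5×10^5 km³.

≈ 1.5×10^5 km³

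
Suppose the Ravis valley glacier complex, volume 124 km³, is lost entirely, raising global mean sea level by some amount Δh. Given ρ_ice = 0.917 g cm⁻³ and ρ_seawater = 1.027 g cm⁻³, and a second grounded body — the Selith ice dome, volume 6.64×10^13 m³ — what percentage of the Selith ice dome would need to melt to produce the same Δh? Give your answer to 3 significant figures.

Equal sea-level rise means equal mass of meltwater, i.e. equal mass of ice lost.
Ice mass of Ravis: 1.137×10^14 kg; ice mass of Selith: 6.089×10^16 kg.
Fraction required = 1.137×10^14 / 6.089×10^16 = 1.87×10^-3 → 0.187 %.

≈ 0.187 %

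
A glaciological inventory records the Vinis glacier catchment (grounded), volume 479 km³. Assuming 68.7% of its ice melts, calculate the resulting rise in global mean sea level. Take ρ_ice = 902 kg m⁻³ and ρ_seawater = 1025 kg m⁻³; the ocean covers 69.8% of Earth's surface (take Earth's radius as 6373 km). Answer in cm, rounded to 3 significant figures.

Vinis: 0.687 × 479 km³ × (902/1025) = 289.6 km³ of water.
Spread over 3.56×10^14 m² of ocean, Δh = 2.896×10^11 / 3.56×10^14 = 8.13×10^-4 m = 0.0813 cm.

≈ 0.0813 cm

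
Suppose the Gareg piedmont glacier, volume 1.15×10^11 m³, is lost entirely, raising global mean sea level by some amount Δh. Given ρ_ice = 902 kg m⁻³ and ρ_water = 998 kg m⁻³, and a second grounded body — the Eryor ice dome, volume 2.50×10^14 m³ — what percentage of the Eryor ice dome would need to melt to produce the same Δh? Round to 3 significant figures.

Equal sea-level rise means equal mass of meltwater, i.e. equal mass of ice lost.
Ice mass of Gareg: 1.037×10^14 kg; ice mass of Eryor: 2.255×10^17 kg.
Fraction required = 1.037×10^14 / 2.255×10^17 = 4.60×10^-4 → 0.0460 %.

≈ 0.0460 %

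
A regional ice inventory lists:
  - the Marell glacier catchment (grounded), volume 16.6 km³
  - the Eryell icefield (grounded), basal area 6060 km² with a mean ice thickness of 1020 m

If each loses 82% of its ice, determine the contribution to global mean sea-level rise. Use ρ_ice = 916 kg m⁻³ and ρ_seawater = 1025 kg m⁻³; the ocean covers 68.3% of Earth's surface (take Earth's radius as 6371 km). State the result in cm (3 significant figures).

≈ 1.30 cm

Marell: 0.82 × 16.6 km³ × (916/1025) = 12.16 km³ of water.
Eryell: ice volume = 6060 km² × 1020 m = 6181 km³; 0.82 × 6181 × (916/1025) = 4530 km³ of water.
Total added water ≈ 4.542×10^12 m³ over 3.48×10^14 m² → Δh = 0.0130 m = 1.30 cm.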